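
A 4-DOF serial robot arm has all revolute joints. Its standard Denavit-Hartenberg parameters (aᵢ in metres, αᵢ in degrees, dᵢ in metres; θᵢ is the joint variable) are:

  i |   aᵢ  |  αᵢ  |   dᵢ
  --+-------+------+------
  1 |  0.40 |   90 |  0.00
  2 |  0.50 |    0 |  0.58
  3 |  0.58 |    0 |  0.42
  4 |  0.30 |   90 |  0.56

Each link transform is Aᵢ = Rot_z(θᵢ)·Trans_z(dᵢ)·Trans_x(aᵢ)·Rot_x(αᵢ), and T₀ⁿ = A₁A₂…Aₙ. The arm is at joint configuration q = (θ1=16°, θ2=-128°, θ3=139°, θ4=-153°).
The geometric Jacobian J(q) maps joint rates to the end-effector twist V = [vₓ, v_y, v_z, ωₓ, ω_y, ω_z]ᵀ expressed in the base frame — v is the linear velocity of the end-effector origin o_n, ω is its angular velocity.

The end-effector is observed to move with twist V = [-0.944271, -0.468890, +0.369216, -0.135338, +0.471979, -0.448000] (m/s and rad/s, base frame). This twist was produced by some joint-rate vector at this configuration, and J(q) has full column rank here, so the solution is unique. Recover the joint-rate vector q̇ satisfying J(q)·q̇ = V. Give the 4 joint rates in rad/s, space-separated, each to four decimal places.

-0.4480 -0.5930 0.7170 -0.6150

o_n = [0.8386, -1.3824, -0.4680]
J₁: ẑ×o_n = [1.3824, 0.8386, -0.0000], ω = ẑ
J2: z=[0.2756, -0.9613, 0.0000] o=[0.3845, 0.1103, 0.0000] → [0.4499, 0.1290, 0.0251, 0.2756, -0.9613, 0.0000]
J3: z=[0.2756, -0.9613, 0.0000] o=[0.2485, -0.5321, -0.3940] → [0.0712, 0.0204, 0.3329, 0.2756, -0.9613, 0.0000]
J4: z=[0.2756, -0.9613, 0.0000] o=[0.9115, -0.7789, -0.2833] → [0.1775, 0.0509, -0.2364, 0.2756, -0.9613, 0.0000]
q̇ = J⁺·V = [-0.4480, -0.5930, 0.7170, -0.6150]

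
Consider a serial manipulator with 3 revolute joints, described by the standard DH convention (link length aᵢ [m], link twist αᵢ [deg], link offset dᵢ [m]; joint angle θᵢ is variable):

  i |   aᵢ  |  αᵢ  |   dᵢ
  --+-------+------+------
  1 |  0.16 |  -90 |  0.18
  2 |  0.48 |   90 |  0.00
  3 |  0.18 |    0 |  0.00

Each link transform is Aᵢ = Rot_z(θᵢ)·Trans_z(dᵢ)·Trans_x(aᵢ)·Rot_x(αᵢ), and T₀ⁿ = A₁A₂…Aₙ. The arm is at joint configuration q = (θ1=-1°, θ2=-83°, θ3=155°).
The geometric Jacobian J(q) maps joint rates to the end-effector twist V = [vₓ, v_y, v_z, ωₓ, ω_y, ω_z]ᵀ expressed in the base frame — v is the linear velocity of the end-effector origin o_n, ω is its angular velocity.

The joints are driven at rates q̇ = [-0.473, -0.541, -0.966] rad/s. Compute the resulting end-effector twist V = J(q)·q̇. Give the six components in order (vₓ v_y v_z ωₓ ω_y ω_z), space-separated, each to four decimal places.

-0.1241 0.0658 0.0938 0.9492 -0.5577 -0.5907

o_n = [0.1999, 0.0726, 0.4945]
J₁: ẑ×o_n = [-0.0726, 0.1999, 0.0000], ω = ẑ
J2: z=[0.0175, 0.9998, 0.0000] o=[0.1600, -0.0028, 0.1800] → [0.3145, -0.0055, -0.0386, 0.0175, 0.9998, 0.0000]
J3: z=[-0.9924, 0.0173, 0.1219] o=[0.2185, -0.0038, 0.6564] → [-0.0121, -0.1629, -0.0755, -0.9924, 0.0173, 0.1219]
V = J·q̇ = [-0.1241, 0.0658, 0.0938, 0.9492, -0.5577, -0.5907]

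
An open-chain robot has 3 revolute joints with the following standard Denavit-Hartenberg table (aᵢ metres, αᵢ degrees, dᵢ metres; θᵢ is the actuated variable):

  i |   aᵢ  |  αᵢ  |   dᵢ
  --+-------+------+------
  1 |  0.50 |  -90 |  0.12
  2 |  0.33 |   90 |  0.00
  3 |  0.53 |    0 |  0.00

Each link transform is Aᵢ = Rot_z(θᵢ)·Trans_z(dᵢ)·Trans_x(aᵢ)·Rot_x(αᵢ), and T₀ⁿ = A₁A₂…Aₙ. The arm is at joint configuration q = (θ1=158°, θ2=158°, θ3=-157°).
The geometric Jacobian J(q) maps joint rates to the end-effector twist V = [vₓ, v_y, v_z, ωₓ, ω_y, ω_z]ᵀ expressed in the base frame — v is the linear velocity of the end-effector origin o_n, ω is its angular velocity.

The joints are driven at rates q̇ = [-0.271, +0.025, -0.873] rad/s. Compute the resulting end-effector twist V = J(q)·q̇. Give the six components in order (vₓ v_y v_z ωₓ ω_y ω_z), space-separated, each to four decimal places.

-0.1987 -0.1902 0.0641 0.2939 -0.1457 0.5384

o_n = [-0.5217, 0.4341, 0.1791]
J₁: ẑ×o_n = [-0.4341, -0.5217, 0.0000], ω = ẑ
J2: z=[-0.3746, -0.9272, 0.0000] o=[-0.4636, 0.1873, 0.1200] → [-0.0548, 0.0222, -0.1464, -0.3746, -0.9272, 0.0000]
J3: z=[-0.3473, 0.1403, -0.9272] o=[-0.1799, 0.0727, -0.0036] → [0.3608, 0.3804, -0.0776, -0.3473, 0.1403, -0.9272]
V = J·q̇ = [-0.1987, -0.1902, 0.0641, 0.2939, -0.1457, 0.5384]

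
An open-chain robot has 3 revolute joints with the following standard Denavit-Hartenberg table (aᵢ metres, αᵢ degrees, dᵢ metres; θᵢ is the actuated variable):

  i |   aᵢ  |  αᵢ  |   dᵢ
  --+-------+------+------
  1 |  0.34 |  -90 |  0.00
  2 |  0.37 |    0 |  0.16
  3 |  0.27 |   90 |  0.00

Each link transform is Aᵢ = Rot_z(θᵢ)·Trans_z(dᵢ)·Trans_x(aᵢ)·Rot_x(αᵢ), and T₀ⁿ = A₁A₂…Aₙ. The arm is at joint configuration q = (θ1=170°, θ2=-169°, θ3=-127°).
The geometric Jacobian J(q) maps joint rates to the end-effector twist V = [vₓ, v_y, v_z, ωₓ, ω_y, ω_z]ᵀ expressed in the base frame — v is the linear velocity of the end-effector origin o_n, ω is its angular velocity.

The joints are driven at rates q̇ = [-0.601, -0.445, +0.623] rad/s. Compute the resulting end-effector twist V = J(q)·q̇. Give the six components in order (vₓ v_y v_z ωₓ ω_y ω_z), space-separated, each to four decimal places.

-0.0113 0.0601 -0.1827 -0.0309 -0.1753 -0.6010

o_n = [-0.1215, -0.1410, -0.1721]
J₁: ẑ×o_n = [0.1410, -0.1215, 0.0000], ω = ẑ
J2: z=[-0.1736, -0.9848, 0.0000] o=[-0.3348, 0.0590, 0.0000] → [0.1695, -0.0299, 0.2448, -0.1736, -0.9848, 0.0000]
J3: z=[-0.1736, -0.9848, 0.0000] o=[-0.0049, -0.1616, 0.0706] → [0.2390, -0.0421, -0.1184, -0.1736, -0.9848, 0.0000]
V = J·q̇ = [-0.0113, 0.0601, -0.1827, -0.0309, -0.1753, -0.6010]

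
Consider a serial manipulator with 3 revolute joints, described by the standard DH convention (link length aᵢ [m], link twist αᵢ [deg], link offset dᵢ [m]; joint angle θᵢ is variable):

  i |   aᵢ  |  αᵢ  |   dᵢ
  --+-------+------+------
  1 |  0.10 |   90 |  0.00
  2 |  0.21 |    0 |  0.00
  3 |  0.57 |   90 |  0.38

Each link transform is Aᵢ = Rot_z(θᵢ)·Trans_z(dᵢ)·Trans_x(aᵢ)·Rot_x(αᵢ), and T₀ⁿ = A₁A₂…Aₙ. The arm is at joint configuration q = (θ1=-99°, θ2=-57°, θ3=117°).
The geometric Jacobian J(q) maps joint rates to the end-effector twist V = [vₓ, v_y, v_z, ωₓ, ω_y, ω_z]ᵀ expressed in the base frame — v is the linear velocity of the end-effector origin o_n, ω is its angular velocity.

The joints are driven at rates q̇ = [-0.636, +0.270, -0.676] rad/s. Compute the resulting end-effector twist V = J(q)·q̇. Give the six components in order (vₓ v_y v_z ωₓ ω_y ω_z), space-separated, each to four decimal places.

o_n = [-0.4534, -0.4338, 0.3175]
J₁: ẑ×o_n = [0.4338, -0.4534, 0.0000], ω = ẑ
J2: z=[-0.9877, 0.1564, 0.0000] o=[-0.0156, -0.0988, 0.0000] → [0.0497, 0.3136, 0.3994, -0.9877, 0.1564, 0.0000]
J3: z=[-0.9877, 0.1564, 0.0000] o=[-0.0335, -0.2117, -0.1761] → [0.0772, 0.4876, 0.2850, -0.9877, 0.1564, 0.0000]
V = J·q̇ = [-0.3147, 0.0435, -0.0848, 0.4010, -0.0635, -0.6360]

-0.3147 0.0435 -0.0848 0.4010 -0.0635 -0.6360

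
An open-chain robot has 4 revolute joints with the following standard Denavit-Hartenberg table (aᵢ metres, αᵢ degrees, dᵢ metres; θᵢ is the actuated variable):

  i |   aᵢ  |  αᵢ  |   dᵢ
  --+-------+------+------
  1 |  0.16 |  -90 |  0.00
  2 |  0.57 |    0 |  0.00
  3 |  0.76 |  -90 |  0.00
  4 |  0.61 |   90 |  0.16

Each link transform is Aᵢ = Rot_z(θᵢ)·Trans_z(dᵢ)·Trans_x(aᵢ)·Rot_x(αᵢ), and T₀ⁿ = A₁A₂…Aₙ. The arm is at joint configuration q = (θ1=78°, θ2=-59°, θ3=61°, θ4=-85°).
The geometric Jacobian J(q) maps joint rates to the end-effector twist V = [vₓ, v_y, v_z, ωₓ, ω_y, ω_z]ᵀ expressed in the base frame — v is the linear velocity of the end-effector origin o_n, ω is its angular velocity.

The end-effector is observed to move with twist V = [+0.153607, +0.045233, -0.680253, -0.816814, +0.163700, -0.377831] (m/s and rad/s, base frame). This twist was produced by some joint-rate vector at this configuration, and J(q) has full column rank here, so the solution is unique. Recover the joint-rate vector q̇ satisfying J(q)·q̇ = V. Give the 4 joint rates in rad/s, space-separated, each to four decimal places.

-0.1000 0.0070 0.8260 0.2780

o_n = [-0.3323, 1.3595, 0.3003]
J₁: ẑ×o_n = [-1.3595, -0.3323, 0.0000], ω = ẑ
J2: z=[-0.9781, 0.2079, 0.0000] o=[0.0333, 0.1565, 0.0000] → [0.0624, 0.2937, -1.1007, -0.9781, 0.2079, 0.0000]
J3: z=[-0.9781, 0.2079, 0.0000] o=[0.0943, 0.4437, 0.4886] → [-0.0391, -0.1842, -0.8071, -0.9781, 0.2079, 0.0000]
J4: z=[-0.0073, -0.0341, -0.9994] o=[0.2522, 1.1866, 0.4621] → [0.1783, 0.5830, -0.0212, -0.0073, -0.0341, -0.9994]
q̇ = J⁺·V = [-0.1000, 0.0070, 0.8260, 0.2780]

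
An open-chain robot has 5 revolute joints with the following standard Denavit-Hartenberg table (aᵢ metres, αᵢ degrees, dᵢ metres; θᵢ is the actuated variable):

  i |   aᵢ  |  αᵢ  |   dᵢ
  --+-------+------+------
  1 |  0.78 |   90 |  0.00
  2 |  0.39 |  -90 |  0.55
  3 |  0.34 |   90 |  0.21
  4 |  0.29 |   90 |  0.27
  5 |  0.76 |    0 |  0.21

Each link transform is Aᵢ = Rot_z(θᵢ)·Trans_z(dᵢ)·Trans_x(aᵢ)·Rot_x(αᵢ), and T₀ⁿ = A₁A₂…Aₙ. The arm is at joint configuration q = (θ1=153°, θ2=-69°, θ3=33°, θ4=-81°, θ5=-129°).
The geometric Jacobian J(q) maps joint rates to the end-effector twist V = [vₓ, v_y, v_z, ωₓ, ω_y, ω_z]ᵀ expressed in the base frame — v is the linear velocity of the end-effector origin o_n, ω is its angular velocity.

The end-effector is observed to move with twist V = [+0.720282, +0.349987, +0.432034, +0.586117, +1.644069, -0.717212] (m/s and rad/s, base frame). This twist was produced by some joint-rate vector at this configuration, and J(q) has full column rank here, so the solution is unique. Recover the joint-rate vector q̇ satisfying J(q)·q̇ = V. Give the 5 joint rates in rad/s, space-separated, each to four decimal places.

-0.5670 0.7820 0.2080 0.9160 0.3360

o_n = [-0.9913, 0.7575, -0.1517]
J₁: ẑ×o_n = [-0.7575, -0.9913, 0.0000], ω = ẑ
J2: z=[0.4540, 0.8910, 0.0000] o=[-0.6950, 0.3541, 0.0000] → [-0.1352, 0.0689, 0.4472, 0.4540, 0.8910, 0.0000]
J3: z=[-0.8318, 0.4238, 0.3584] o=[-0.5698, 0.9076, -0.3641] → [0.1438, 0.0256, 0.3035, -0.8318, 0.4238, 0.3584]
J4: z=[0.2068, 0.8359, -0.5085] o=[-0.9196, 0.8780, -0.5550] → [0.2759, -0.0470, 0.0350, 0.2068, 0.8359, -0.5085]
J5: z=[0.6388, 0.2782, 0.7173] o=[-0.6489, 0.9665, -0.8305] → [0.3387, -0.6793, -0.0382, 0.6388, 0.2782, 0.7173]
q̇ = J⁺·V = [-0.5670, 0.7820, 0.2080, 0.9160, 0.3360]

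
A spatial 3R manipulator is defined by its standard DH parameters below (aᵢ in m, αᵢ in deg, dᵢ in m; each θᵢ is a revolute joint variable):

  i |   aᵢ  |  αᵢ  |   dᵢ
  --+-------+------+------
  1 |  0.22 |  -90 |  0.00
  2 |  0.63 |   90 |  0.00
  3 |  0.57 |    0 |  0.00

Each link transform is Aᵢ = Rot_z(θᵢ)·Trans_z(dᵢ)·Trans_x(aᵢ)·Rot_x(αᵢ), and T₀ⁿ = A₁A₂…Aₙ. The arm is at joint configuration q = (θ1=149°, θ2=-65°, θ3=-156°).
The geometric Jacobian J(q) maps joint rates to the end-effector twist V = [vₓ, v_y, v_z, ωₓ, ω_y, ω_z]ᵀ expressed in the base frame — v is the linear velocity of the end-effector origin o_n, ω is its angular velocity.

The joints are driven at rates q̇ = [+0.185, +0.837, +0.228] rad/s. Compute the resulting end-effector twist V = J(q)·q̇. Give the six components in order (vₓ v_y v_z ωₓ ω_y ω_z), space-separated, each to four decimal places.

o_n = [-0.1088, 0.3358, 0.0990]
J₁: ẑ×o_n = [-0.3358, -0.1088, 0.0000], ω = ẑ
J2: z=[-0.5150, -0.8572, 0.0000] o=[-0.1886, 0.1133, 0.0000] → [-0.0849, 0.0510, -0.0462, -0.5150, -0.8572, 0.0000]
J3: z=[0.7769, -0.4668, 0.4226] o=[-0.4168, 0.2504, 0.5710] → [0.1842, 0.4968, 0.2101, 0.7769, -0.4668, 0.4226]
V = J·q̇ = [-0.0912, 0.1358, 0.0093, -0.2540, -0.8239, 0.2814]

-0.0912 0.1358 0.0093 -0.2540 -0.8239 0.2814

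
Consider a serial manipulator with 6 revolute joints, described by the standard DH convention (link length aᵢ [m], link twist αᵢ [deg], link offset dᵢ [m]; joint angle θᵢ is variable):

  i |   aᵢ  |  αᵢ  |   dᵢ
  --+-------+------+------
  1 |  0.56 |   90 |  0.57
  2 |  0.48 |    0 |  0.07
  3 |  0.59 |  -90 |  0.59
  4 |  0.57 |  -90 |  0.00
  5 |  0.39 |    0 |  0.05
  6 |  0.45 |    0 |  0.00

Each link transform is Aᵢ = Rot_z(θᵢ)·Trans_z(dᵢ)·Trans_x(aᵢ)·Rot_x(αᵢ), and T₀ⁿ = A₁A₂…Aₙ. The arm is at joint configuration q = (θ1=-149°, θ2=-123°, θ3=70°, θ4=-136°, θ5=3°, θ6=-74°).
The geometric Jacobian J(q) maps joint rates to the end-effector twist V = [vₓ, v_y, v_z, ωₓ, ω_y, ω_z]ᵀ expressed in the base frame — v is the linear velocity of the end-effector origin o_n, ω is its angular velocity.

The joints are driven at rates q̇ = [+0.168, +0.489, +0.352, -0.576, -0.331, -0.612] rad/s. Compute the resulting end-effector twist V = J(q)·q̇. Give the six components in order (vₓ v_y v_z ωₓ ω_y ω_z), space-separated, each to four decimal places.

0.2160 -0.8029 0.3618 0.6484 0.5794 0.3445

o_n = [-1.1992, 0.9877, 0.5477]
J₁: ẑ×o_n = [-0.9877, -1.1992, 0.0000], ω = ẑ
J2: z=[-0.5150, 0.8572, 0.0000] o=[-0.4800, -0.2884, 0.5700] → [-0.0192, -0.0115, -0.0407, -0.5150, 0.8572, 0.0000]
J3: z=[-0.5150, 0.8572, 0.0000] o=[-0.2920, -0.0938, 0.1674] → [0.3259, 0.1958, 0.2207, -0.5150, 0.8572, 0.0000]
J4: z=[-0.6846, -0.4113, 0.6018] o=[-0.9002, 0.2291, -0.3038] → [-0.8067, 0.4029, -0.6423, -0.6846, -0.4113, 0.6018]
J5: z=[-0.7288, 0.4013, -0.5548] o=[-0.8926, 0.6956, 0.0237] → [0.3723, 0.5520, -0.0898, -0.7288, 0.4013, -0.5548]
J6: z=[-0.7288, 0.4013, -0.5548] o=[-0.9099, 1.0428, 0.2074] → [0.1060, 0.4085, 0.1563, -0.7288, 0.4013, -0.5548]
V = J·q̇ = [0.2160, -0.8029, 0.3618, 0.6484, 0.5794, 0.3445]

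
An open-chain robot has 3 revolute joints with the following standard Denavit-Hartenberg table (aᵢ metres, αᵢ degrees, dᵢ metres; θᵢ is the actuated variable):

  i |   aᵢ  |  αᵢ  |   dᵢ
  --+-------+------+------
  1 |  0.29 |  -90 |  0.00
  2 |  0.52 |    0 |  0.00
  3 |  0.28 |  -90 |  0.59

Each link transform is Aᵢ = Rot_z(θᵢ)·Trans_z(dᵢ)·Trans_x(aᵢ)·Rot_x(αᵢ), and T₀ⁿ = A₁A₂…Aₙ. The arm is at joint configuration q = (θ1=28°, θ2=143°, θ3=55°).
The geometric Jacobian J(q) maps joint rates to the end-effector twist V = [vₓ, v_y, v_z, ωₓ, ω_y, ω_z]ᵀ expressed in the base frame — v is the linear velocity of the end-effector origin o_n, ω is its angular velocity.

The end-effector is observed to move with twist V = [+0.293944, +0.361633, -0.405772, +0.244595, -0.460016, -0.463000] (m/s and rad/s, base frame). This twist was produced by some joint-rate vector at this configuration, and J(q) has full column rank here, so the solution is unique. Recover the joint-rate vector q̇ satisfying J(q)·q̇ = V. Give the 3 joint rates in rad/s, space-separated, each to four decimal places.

-0.4630 -0.6430 0.1220

o_n = [-0.6227, 0.3371, -0.2264]
J₁: ẑ×o_n = [-0.3371, -0.6227, 0.0000], ω = ẑ
J2: z=[-0.4695, 0.8829, 0.0000] o=[0.2561, 0.1361, 0.0000] → [-0.1999, -0.1063, 0.6816, -0.4695, 0.8829, 0.0000]
J3: z=[-0.4695, 0.8829, 0.0000] o=[-0.1106, -0.0588, -0.3129] → [0.0764, 0.0406, 0.2663, -0.4695, 0.8829, 0.0000]
q̇ = J⁺·V = [-0.4630, -0.6430, 0.1220]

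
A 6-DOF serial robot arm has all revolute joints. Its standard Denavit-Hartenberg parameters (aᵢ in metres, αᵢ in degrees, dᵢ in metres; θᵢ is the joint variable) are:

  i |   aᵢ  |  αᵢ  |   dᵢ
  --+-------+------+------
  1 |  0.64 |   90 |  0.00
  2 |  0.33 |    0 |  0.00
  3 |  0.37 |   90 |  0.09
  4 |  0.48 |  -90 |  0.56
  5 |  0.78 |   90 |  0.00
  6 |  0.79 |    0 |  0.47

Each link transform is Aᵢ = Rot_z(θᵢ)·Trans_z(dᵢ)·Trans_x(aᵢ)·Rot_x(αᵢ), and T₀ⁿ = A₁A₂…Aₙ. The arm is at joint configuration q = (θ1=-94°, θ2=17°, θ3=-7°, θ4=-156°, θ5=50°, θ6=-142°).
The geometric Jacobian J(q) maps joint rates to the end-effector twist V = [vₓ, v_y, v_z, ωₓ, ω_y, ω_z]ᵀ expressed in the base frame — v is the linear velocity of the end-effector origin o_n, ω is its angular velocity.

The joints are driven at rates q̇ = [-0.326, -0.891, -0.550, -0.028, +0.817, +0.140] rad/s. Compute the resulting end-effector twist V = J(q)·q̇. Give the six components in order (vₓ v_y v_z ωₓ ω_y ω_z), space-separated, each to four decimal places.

o_n = [-0.1795, -0.3955, -0.7532]
J₁: ẑ×o_n = [0.3955, -0.1795, 0.0000], ω = ẑ
J2: z=[-0.9976, 0.0698, 0.0000] o=[-0.0446, -0.6384, 0.0000] → [-0.0525, -0.7513, -0.2329, -0.9976, 0.0698, 0.0000]
J3: z=[-0.9976, 0.0698, 0.0000] o=[-0.0667, -0.9533, 0.0965] → [-0.0593, -0.8476, -0.5485, -0.9976, 0.0698, 0.0000]
J4: z=[-0.0121, -0.1732, -0.9848] o=[-0.1819, -1.3105, 0.1607] → [1.0594, -0.0134, -0.0107, -0.0121, -0.1732, -0.9848]
J5: z=[0.8834, -0.4633, 0.0706] o=[0.0362, -0.9903, -0.4669] → [0.0906, 0.2376, 0.4255, 0.8834, -0.4633, 0.0706]
J6: z=[0.3511, 0.5544, -0.7545] o=[0.2784, -0.4511, 0.0420] → [-0.3989, 0.6247, 0.2734, 0.3511, 0.5544, -0.7545]
V = J·q̇ = [-0.0610, 1.4761, 0.8954, 2.2087, -0.3966, -0.3464]

-0.0610 1.4761 0.8954 2.2087 -0.3966 -0.3464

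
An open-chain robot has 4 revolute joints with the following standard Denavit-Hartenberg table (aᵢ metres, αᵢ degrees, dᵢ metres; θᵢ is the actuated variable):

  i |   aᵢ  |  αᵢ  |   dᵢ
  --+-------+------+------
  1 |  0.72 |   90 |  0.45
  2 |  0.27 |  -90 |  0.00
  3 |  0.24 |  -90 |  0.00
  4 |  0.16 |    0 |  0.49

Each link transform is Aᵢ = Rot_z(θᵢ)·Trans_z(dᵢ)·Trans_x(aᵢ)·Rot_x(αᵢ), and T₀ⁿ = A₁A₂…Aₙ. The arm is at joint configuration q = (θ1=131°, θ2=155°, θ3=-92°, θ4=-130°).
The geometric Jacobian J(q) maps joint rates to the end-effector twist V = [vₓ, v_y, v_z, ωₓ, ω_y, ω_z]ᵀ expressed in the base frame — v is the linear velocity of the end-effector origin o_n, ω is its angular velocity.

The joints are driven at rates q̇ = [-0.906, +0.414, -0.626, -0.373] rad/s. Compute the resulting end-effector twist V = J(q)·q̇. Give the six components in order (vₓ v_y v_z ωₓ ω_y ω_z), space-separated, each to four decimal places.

o_n = [0.1268, 0.0891, 0.6580]
J₁: ẑ×o_n = [-0.0891, 0.1268, 0.0000], ω = ẑ
J2: z=[0.7547, 0.6561, 0.0000] o=[-0.4724, 0.5434, 0.4500] → [0.1364, -0.1569, -0.7360, 0.7547, 0.6561, 0.0000]
J3: z=[0.2773, -0.3190, -0.9063] o=[-0.3118, 0.3587, 0.5641] → [-0.2743, -0.4236, 0.0652, 0.2773, -0.3190, -0.9063]
J4: z=[0.6206, -0.6607, 0.4224] o=[-0.1358, 0.5218, 0.5606] → [0.1184, 0.0505, -0.0950, 0.6206, -0.6607, 0.4224]
V = J·q̇ = [0.2647, 0.0664, -0.3100, -0.0926, 0.7177, -0.4962]

0.2647 0.0664 -0.3100 -0.0926 0.7177 -0.4962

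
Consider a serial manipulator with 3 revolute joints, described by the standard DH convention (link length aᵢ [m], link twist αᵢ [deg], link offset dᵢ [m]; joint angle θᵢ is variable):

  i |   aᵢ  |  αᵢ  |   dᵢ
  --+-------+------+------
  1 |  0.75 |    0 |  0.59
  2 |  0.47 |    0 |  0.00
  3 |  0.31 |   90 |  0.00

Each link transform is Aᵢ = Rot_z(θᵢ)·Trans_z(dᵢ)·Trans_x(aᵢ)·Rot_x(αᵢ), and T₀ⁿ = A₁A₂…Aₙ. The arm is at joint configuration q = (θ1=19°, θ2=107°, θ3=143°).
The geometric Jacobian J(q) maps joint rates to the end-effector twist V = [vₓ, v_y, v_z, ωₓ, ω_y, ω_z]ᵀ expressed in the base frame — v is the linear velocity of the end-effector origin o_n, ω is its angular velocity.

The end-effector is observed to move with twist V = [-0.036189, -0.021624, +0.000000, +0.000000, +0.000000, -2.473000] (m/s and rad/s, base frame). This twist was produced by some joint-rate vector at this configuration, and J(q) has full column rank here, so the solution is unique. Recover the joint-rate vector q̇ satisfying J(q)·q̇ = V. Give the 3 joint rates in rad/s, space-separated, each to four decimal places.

-0.6380 -0.8730 -0.9620

o_n = [0.4275, 0.3145, 0.5900]
J₁: ẑ×o_n = [-0.3145, 0.4275, 0.0000], ω = ẑ
J2: z=[0.0000, 0.0000, 1.0000] o=[0.7091, 0.2442, 0.5900] → [-0.0703, -0.2817, 0.0000, 0.0000, 0.0000, 1.0000]
J3: z=[0.0000, 0.0000, 1.0000] o=[0.4329, 0.6244, 0.5900] → [0.3100, -0.0054, 0.0000, 0.0000, 0.0000, 1.0000]
q̇ = J⁺·V = [-0.6380, -0.8730, -0.9620]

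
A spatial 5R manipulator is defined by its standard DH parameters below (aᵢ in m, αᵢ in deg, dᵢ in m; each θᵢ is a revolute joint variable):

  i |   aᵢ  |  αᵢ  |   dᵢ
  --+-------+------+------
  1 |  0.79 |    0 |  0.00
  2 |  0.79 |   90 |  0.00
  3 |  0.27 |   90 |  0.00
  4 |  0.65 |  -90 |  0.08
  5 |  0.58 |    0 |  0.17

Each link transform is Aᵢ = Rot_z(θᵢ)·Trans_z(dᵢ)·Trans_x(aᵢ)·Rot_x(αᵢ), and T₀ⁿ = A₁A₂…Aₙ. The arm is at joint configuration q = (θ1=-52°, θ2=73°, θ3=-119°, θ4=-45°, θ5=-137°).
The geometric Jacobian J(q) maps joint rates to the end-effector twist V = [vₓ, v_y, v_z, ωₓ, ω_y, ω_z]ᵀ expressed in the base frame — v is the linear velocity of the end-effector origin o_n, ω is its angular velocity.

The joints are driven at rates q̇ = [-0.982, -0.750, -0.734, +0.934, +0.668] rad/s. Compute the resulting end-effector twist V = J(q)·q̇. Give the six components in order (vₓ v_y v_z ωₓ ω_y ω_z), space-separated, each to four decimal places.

o_n = [0.5726, -0.5472, -0.2504]
J₁: ẑ×o_n = [0.5472, 0.5726, -0.0000], ω = ẑ
J2: z=[0.0000, 0.0000, 1.0000] o=[0.4864, -0.6225, 0.0000] → [-0.0754, 0.0862, 0.0000, 0.0000, 0.0000, 1.0000]
J3: z=[0.3584, -0.9336, 0.0000] o=[1.2239, -0.3394, 0.0000] → [0.2338, 0.0897, -0.6825, 0.3584, -0.9336, 0.0000]
J4: z=[-0.8165, -0.3134, 0.4848] o=[1.1017, -0.3863, -0.2361] → [0.0824, -0.2682, -0.0345, -0.8165, -0.3134, 0.4848]
J5: z=[-0.0666, -0.7830, -0.6184] o=[0.6636, -0.0622, -0.5994] → [-0.5732, 0.0796, -0.0390, -0.0666, -0.7830, -0.6184]
V = J·q̇ = [-0.9583, -0.8901, 0.4427, -1.0702, -0.1305, -1.6923]

-0.9583 -0.8901 0.4427 -1.0702 -0.1305 -1.6923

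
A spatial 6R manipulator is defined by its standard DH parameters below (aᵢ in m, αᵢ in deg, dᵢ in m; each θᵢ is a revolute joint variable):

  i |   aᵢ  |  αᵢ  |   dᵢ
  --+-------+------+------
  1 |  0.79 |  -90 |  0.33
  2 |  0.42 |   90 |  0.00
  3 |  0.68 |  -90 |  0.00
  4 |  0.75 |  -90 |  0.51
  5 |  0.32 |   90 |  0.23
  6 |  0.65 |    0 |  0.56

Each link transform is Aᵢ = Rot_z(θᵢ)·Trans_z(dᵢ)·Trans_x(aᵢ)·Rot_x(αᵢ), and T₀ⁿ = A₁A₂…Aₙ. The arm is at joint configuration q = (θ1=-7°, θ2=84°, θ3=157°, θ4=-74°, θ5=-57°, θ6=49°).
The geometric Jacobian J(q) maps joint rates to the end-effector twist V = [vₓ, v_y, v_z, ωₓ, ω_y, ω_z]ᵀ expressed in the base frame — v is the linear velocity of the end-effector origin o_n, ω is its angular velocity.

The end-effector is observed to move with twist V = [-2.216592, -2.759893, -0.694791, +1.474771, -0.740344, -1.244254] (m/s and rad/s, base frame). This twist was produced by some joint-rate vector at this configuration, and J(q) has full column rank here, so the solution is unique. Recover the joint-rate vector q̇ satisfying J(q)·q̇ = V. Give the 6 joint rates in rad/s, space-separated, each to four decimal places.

o_n = [0.9885, -0.8429, 1.9505]
J₁: ẑ×o_n = [0.8429, 0.9885, -0.0000], ω = ẑ
J2: z=[0.1219, 0.9925, 0.0000] o=[0.7841, -0.0963, 0.3300] → [1.6084, -0.1975, -0.2939, 0.1219, 0.9925, 0.0000]
J3: z=[0.9871, -0.1212, 0.1045] o=[0.8277, -0.1016, -0.0877] → [-0.1695, -1.9951, -0.7122, 0.9871, -0.1212, 0.1045]
J4: z=[-0.1527, -0.9087, 0.3886] o=[0.7951, 0.1701, 0.5348] → [-0.8927, 0.2914, 0.3304, -0.1527, -0.9087, 0.3886]
J5: z=[-0.3181, 0.4175, 0.8512] o=[1.4190, -0.2981, 0.9976] → [0.8615, -0.0633, 0.3530, -0.3181, 0.4175, 0.8512]
J6: z=[-0.8679, -0.4895, -0.0843] o=[1.4679, -0.4471, 1.3592] → [-0.3228, 0.5536, 0.1088, -0.8679, -0.4895, -0.0843]
q̇ = J⁺·V = [-0.9280, -0.4410, 0.8590, 0.2400, -0.6450, -0.5900]

-0.9280 -0.4410 0.8590 0.2400 -0.6450 -0.5900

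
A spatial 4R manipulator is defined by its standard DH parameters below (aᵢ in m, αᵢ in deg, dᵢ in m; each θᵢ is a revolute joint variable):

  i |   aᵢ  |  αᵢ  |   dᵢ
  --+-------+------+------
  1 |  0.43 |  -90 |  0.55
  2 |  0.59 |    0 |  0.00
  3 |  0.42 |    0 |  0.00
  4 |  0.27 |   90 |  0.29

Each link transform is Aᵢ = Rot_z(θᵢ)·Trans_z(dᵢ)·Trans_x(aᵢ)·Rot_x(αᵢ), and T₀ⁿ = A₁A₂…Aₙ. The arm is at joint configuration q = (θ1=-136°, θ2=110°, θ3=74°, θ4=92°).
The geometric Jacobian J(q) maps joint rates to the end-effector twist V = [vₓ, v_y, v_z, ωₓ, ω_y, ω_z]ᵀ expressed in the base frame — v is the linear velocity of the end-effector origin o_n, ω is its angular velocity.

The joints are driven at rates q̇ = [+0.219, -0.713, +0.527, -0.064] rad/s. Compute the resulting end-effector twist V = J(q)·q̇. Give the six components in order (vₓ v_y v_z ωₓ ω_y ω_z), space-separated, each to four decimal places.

o_n = [0.3184, -0.0957, 0.2934]
J₁: ẑ×o_n = [0.0957, 0.3184, -0.0000], ω = ẑ
J2: z=[0.6947, -0.7193, 0.0000] o=[-0.3093, -0.2987, 0.5500] → [0.1846, 0.1782, 0.5925, 0.6947, -0.7193, 0.0000]
J3: z=[0.6947, -0.7193, 0.0000] o=[-0.1642, -0.1585, -0.0044] → [-0.2142, -0.2069, 0.3908, 0.6947, -0.7193, 0.0000]
J4: z=[0.6947, -0.7193, 0.0000] o=[0.1372, 0.1325, 0.0249] → [-0.1932, -0.1865, -0.0282, 0.6947, -0.7193, 0.0000]
V = J·q̇ = [-0.2112, -0.1545, -0.2148, -0.1737, 0.1798, 0.2190]

-0.2112 -0.1545 -0.2148 -0.1737 0.1798 0.2190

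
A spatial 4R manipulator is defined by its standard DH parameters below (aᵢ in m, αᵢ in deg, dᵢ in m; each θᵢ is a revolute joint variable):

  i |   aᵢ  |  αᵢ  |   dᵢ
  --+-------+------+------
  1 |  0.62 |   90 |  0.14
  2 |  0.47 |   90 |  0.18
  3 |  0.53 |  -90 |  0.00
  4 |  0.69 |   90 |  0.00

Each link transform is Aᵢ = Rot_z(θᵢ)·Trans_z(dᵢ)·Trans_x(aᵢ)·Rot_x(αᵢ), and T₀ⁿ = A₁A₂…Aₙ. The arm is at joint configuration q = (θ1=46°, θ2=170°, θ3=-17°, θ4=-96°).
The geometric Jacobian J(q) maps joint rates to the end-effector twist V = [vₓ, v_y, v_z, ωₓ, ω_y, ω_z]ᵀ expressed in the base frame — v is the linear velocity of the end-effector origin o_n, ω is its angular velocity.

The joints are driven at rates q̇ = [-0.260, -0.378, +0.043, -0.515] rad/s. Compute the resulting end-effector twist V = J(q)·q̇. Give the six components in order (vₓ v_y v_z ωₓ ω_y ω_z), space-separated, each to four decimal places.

0.4922 0.3918 0.1987 -0.5180 0.7167 -0.2438

o_n = [-0.0744, -0.1435, 0.9734]
J₁: ẑ×o_n = [0.1435, -0.0744, 0.0000], ω = ẑ
J2: z=[0.7193, -0.6947, 0.0000] o=[0.4307, 0.4460, 0.1400] → [-0.5790, -0.5995, -0.7749, 0.7193, -0.6947, 0.0000]
J3: z=[0.1206, 0.1249, 0.9848] o=[0.2386, -0.0120, 0.2216] → [0.2234, -0.3990, 0.0232, 0.1206, 0.1249, 0.9848]
J4: z=[0.4879, -0.8714, 0.0508] o=[-0.2196, -0.2634, 0.3096] → [-0.5846, -0.3165, 0.1850, 0.4879, -0.8714, 0.0508]
V = J·q̇ = [0.4922, 0.3918, 0.1987, -0.5180, 0.7167, -0.2438]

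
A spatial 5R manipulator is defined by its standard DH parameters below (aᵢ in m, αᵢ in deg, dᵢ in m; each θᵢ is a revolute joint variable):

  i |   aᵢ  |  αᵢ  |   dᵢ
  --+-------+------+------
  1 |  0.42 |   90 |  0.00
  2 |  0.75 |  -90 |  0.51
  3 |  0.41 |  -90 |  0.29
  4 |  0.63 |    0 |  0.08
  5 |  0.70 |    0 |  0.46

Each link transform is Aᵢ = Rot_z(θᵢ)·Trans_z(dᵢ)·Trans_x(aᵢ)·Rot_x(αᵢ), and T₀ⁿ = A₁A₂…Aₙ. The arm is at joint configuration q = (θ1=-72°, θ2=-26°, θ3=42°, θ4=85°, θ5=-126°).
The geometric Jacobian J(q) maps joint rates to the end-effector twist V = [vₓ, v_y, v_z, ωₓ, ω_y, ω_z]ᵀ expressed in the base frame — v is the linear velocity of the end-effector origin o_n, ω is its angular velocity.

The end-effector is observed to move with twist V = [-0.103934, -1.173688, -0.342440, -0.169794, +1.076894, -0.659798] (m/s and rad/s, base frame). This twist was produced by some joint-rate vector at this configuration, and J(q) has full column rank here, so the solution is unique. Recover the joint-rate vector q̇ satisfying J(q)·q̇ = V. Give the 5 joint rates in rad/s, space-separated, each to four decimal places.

o_n = [0.9879, -1.2415, -0.3846]
J₁: ẑ×o_n = [1.2415, 0.9879, -0.0000], ω = ẑ
J2: z=[-0.9511, -0.3090, 0.0000] o=[0.1298, -0.3994, 0.0000] → [0.1189, -0.3658, 1.0661, -0.9511, -0.3090, 0.0000]
J3: z=[0.1355, -0.4169, 0.8988] o=[-0.1469, -1.1981, -0.3288] → [0.0623, 1.0275, 0.4673, 0.1355, -0.4169, 0.8988]
J4: z=[0.5209, 0.8016, 0.2933] o=[0.2379, -1.4947, -0.2017] → [-0.2209, 0.3153, -0.4693, 0.5209, 0.8016, 0.2933]
J5: z=[0.5209, 0.8016, 0.2933] o=[0.2408, -1.1925, -0.7602] → [0.3155, 0.0235, -0.6244, 0.5209, 0.8016, 0.2933]
q̇ = J⁺·V = [-0.1680, 0.6640, -0.9140, 0.5070, 0.6170]

-0.1680 0.6640 -0.9140 0.5070 0.6170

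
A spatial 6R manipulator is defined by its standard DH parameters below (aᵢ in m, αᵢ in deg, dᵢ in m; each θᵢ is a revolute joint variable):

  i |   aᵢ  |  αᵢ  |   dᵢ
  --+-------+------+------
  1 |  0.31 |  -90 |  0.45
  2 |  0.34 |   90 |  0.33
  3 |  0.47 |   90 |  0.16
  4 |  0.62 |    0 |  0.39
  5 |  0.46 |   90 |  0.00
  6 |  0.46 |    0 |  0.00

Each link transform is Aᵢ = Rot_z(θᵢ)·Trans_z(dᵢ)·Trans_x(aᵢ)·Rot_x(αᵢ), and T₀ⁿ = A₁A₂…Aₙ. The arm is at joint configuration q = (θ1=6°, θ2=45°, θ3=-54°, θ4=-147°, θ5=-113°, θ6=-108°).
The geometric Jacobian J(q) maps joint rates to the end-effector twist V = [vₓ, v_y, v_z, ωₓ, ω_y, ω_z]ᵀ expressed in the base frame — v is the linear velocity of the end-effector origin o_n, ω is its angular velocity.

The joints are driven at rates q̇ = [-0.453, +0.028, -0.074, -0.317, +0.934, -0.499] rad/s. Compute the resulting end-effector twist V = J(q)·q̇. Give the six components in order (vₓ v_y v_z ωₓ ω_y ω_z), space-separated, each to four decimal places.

0.0057 -0.1130 0.0752 -0.6737 -0.0076 -0.0094

o_n = [0.5798, 0.5064, 0.3218]
J₁: ẑ×o_n = [-0.5064, 0.5798, 0.0000], ω = ẑ
J2: z=[-0.1045, 0.9945, 0.0000] o=[0.3083, 0.0324, 0.4500] → [-0.1275, -0.0134, -0.3196, -0.1045, 0.9945, 0.0000]
J3: z=[0.7032, 0.0739, 0.7071] o=[0.5129, 0.3857, 0.2096] → [-0.0770, -0.0316, 0.0799, 0.7032, 0.0739, 0.7071]
J4: z=[-0.5075, -0.6444, 0.5721] o=[0.8594, 0.0398, 0.1274] → [-0.3922, -0.0613, -0.4170, -0.5075, -0.6444, 0.5721]
J5: z=[-0.5075, -0.6444, 0.5721] o=[0.1652, 0.1593, 0.3278] → [-0.1947, 0.2342, 0.0911, -0.5075, -0.6444, 0.5721]
J6: z=[0.6125, -0.7367, -0.2865] o=[0.4440, 0.2536, 0.6813] → [0.3373, 0.1813, 0.2549, 0.6125, -0.7367, -0.2865]
V = J·q̇ = [0.0057, -0.1130, 0.0752, -0.6737, -0.0076, -0.0094]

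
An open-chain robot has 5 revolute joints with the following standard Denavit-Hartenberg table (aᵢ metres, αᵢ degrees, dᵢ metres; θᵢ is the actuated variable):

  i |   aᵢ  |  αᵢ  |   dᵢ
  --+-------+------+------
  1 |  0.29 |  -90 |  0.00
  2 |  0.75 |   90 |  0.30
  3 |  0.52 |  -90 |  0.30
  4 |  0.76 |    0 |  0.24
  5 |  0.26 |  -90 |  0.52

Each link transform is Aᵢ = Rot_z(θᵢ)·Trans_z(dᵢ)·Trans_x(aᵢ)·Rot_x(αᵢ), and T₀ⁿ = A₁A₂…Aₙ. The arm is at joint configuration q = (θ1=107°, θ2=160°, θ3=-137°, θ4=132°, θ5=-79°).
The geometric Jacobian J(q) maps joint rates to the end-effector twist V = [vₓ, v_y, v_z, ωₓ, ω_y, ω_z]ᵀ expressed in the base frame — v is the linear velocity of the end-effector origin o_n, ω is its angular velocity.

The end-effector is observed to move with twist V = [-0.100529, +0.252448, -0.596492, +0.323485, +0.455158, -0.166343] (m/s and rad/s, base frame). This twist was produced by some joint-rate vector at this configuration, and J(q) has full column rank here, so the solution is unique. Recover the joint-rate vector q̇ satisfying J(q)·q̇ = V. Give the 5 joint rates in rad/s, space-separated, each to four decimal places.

o_n = [0.6313, -0.7983, 0.0522]
J₁: ẑ×o_n = [0.7983, 0.6313, -0.0000], ω = ẑ
J2: z=[-0.9563, -0.2924, 0.0000] o=[-0.0848, 0.2773, 0.0000] → [-0.0153, 0.0499, 1.2380, -0.9563, -0.2924, 0.0000]
J3: z=[-0.1000, 0.3271, -0.9397] o=[-0.1656, -0.4844, -0.2565] → [-0.1940, -0.7180, -0.2293, -0.1000, 0.3271, -0.9397]
J4: z=[0.8868, -0.3990, -0.2333] o=[0.0390, 0.0592, -0.4084] → [-0.3838, -0.5465, -0.5241, 0.8868, -0.3990, -0.2333]
J5: z=[0.8868, -0.3990, -0.2333] o=[0.0789, -0.6569, -0.0608] → [-0.0781, -0.2291, 0.0951, 0.8868, -0.3990, -0.2333]
q̇ = J⁺·V = [-0.6660, -0.9690, -0.3530, -0.9540, 0.2340]

-0.6660 -0.9690 -0.3530 -0.9540 0.2340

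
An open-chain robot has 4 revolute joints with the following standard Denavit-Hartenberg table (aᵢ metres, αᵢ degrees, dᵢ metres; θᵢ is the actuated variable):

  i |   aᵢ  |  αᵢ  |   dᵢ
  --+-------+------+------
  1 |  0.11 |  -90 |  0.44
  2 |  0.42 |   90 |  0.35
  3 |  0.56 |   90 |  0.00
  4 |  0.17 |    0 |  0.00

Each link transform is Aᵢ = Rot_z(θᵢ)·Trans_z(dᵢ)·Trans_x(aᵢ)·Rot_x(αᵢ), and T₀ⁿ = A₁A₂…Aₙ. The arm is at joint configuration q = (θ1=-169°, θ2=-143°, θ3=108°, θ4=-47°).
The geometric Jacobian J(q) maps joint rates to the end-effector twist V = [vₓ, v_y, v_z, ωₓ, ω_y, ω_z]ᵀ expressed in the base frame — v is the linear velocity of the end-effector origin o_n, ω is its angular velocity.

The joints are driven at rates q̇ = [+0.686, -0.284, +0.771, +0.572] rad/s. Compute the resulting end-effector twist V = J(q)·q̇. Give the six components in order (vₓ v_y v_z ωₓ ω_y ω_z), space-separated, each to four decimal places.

0.3494 0.1517 -0.3911 0.8615 0.2767 0.3976

o_n = [0.1735, -0.9777, 0.6664]
J₁: ẑ×o_n = [0.9777, 0.1735, -0.0000], ω = ẑ
J2: z=[0.1908, -0.9816, 0.0000] o=[-0.1080, -0.0210, 0.4400] → [-0.2222, -0.0432, 0.0938, 0.1908, -0.9816, 0.0000]
J3: z=[0.5908, 0.1148, -0.7986] o=[0.2881, -0.3006, 0.6928] → [-0.5438, 0.1071, -0.3869, 0.5908, 0.1148, -0.7986]
J4: z=[0.8046, -0.1584, 0.5724] o=[0.2540, -0.8497, 0.5886] → [0.0609, -0.1086, -0.1157, 0.8046, -0.1584, 0.5724]
V = J·q̇ = [0.3494, 0.1517, -0.3911, 0.8615, 0.2767, 0.3976]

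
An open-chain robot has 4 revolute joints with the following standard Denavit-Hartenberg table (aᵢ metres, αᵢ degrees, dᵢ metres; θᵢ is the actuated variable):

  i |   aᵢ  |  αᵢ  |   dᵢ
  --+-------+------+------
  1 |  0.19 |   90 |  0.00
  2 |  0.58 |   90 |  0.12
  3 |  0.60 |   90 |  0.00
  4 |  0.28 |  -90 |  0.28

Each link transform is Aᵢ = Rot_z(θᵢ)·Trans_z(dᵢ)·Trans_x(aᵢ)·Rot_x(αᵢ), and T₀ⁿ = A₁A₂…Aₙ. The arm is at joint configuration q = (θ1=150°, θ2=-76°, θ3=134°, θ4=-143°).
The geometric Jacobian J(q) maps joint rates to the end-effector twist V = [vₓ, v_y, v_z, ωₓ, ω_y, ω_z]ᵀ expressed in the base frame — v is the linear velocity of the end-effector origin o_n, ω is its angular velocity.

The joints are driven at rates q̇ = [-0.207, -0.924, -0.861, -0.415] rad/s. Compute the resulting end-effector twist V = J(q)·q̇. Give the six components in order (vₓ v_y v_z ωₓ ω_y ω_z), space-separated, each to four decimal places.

0.5102 -0.1784 -0.7256 -1.2671 -0.6683 0.2910

o_n = [-0.1225, 0.7465, -0.4637]
J₁: ẑ×o_n = [-0.7465, -0.1225, 0.0000], ω = ẑ
J2: z=[0.5000, 0.8660, 0.0000] o=[-0.1645, 0.0950, 0.0000] → [-0.4016, 0.2319, 0.2893, 0.5000, 0.8660, 0.0000]
J3: z=[0.8403, -0.4851, -0.2419] o=[-0.2261, 0.2691, -0.5628] → [0.0675, -0.1083, 0.4514, 0.8403, -0.4851, -0.2419]
J4: z=[0.1966, 0.6886, -0.6980] o=[0.0771, 0.5924, -0.1584] → [-0.1028, 0.1993, 0.1677, 0.1966, 0.6886, -0.6980]
V = J·q̇ = [0.5102, -0.1784, -0.7256, -1.2671, -0.6683, 0.2910]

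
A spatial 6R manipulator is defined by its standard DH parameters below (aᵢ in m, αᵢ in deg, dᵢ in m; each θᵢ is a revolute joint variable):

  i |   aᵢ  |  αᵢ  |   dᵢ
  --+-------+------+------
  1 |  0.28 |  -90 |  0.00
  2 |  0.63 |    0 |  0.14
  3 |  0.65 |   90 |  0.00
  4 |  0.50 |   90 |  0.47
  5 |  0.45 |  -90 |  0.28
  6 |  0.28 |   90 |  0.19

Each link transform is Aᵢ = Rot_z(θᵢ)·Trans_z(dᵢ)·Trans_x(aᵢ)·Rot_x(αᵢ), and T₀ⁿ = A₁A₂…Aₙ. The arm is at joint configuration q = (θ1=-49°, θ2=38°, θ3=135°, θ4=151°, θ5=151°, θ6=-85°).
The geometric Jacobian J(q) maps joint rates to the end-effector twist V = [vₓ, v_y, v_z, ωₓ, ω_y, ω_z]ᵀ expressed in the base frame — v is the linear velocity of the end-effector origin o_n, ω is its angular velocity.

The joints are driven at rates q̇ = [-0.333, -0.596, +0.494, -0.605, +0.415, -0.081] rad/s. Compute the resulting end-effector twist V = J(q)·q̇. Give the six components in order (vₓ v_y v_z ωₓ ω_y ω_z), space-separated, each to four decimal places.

o_n = [0.4204, 0.4697, -1.0307]
J₁: ẑ×o_n = [-0.4697, 0.4204, 0.0000], ω = ẑ
J2: z=[0.7547, 0.6561, 0.0000] o=[0.1837, -0.2113, 0.0000] → [-0.6762, 0.7779, 0.3587, 0.7547, 0.6561, 0.0000]
J3: z=[0.7547, 0.6561, 0.0000] o=[0.6151, -0.4941, -0.3879] → [-0.4217, 0.4851, 0.8552, 0.7547, 0.6561, 0.0000]
J4: z=[0.0800, -0.0920, -0.9925] o=[0.1918, -0.0072, -0.4671] → [0.5253, -0.1818, 0.0592, 0.0800, -0.0920, -0.9925]
J5: z=[0.3444, 0.9370, -0.0591] o=[0.6971, -0.2190, -0.8803] → [-0.1002, 0.0681, 0.4965, 0.3444, 0.9370, -0.0591]
J6: z=[-0.5234, 0.2439, 0.8164] o=[0.4428, 0.1559, -1.1553] → [-0.2258, 0.0469, -0.1588, -0.5234, 0.2439, 0.8164]
V = J·q̇ = [0.0100, -0.2295, 0.3918, 0.0600, 0.3578, 0.1768]

0.0100 -0.2295 0.3918 0.0600 0.3578 0.1768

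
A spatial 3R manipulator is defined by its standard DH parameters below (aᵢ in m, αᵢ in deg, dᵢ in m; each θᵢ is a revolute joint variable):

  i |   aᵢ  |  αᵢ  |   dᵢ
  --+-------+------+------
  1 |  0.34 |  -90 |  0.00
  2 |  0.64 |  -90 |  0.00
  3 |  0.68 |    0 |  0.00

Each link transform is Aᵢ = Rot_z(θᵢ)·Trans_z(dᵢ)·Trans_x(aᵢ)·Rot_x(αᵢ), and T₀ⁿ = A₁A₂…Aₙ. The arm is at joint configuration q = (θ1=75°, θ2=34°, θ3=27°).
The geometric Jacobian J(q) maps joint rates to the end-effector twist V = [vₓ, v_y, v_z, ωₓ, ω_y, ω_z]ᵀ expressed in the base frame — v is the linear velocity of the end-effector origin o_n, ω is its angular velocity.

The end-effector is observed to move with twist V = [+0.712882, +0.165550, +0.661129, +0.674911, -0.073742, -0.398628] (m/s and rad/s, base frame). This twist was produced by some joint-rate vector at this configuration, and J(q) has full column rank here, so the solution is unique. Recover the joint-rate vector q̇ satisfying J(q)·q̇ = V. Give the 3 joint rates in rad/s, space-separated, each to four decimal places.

o_n = [0.6535, 1.2462, -0.6967]
J₁: ẑ×o_n = [-1.2462, 0.6535, 0.0000], ω = ẑ
J2: z=[-0.9659, 0.2588, 0.0000] o=[0.0880, 0.3284, 0.0000] → [-0.1803, -0.6730, -1.0329, -0.9659, 0.2588, 0.0000]
J3: z=[-0.1447, -0.5401, -0.8290] o=[0.2253, 0.8409, -0.3579] → [0.5190, -0.4040, 0.1726, -0.1447, -0.5401, -0.8290]
q̇ = J⁺·V = [-0.5520, -0.6710, -0.1850]

-0.5520 -0.6710 -0.1850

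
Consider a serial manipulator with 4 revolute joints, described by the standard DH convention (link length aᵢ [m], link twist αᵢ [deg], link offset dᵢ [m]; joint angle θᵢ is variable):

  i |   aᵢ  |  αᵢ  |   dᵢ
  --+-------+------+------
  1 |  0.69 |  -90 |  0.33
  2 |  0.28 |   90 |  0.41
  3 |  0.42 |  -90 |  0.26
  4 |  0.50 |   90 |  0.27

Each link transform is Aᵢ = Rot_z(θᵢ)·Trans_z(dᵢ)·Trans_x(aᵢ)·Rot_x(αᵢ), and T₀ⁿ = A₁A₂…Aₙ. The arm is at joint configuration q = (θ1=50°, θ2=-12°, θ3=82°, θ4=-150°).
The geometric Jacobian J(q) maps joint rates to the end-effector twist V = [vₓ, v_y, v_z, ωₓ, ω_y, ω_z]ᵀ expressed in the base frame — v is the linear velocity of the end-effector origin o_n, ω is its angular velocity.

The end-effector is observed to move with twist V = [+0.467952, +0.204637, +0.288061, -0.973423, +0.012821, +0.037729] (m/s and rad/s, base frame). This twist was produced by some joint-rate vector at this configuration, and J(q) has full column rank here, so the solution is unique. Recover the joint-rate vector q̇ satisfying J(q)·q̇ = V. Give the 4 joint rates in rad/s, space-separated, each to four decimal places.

-0.3640 0.6810 0.5210 0.5240

o_n = [0.0492, 0.7349, 0.8311]
J₁: ẑ×o_n = [-0.7349, 0.0492, 0.0000], ω = ẑ
J2: z=[-0.7660, 0.6428, 0.0000] o=[0.4435, 0.5286, 0.3300] → [0.3221, 0.3839, 0.0955, -0.7660, 0.6428, 0.0000]
J3: z=[-0.1336, -0.1593, 0.9781] o=[0.3055, 1.0019, 0.3882] → [0.1907, -0.1915, -0.0051, -0.1336, -0.1593, 0.9781]
J4: z=[-0.7292, -0.6526, -0.2059] o=[-0.0111, 1.2717, 0.6547] → [-0.2256, 0.1162, 0.4308, -0.7292, -0.6526, -0.2059]
q̇ = J⁺·V = [-0.3640, 0.6810, 0.5210, 0.5240]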